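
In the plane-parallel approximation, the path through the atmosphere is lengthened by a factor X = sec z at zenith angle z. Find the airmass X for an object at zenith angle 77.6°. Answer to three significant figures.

X = sec z = 1/cos 77.6° = 1/0.2147 = 4.6569.

4.66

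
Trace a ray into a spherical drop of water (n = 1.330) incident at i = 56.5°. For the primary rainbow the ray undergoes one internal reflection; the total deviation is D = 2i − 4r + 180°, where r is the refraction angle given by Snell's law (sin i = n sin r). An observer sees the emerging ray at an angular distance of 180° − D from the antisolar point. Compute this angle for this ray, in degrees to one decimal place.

42.3°

sin r = sin 56.5° / 1.330 = 0.8339/1.330 = 0.6270; r = 38.83°.
D = 2·56.5° − 4·38.83° + 180° = 113.00° − 155.31° + 180° = 137.69°.
Angle from antisolar point = 180° − D = 42.31°.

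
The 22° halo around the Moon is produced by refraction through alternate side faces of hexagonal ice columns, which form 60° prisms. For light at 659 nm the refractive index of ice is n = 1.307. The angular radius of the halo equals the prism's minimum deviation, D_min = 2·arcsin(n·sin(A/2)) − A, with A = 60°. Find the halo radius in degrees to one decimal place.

21.6°

n·sin(A/2) = 1.307 × sin 30° = 1.307 × 0.5000 = 0.6535.
D_min = 2·arcsin(0.6535) − 60° = 2 × 40.806° − 60° = 21.612°.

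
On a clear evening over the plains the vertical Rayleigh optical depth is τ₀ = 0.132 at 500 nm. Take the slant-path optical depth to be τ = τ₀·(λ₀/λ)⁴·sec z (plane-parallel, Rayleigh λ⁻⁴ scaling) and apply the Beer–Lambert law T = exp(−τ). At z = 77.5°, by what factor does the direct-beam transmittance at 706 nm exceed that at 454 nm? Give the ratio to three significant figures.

2.10

Airmass: sec 77.5° = 4.6202.
τ(706 nm) = 0.132 × (500/706)⁴ × 4.6202 = 0.132 × 0.2516 × 4.6202 = 0.1534.
τ(454 nm) = 0.132 × (500/454)⁴ × 4.6202 = 0.132 × 1.4711 × 4.6202 = 0.8972.
T(706)/T(454) = exp(τ_B − τ_A) = exp(0.7438) = 2.1039.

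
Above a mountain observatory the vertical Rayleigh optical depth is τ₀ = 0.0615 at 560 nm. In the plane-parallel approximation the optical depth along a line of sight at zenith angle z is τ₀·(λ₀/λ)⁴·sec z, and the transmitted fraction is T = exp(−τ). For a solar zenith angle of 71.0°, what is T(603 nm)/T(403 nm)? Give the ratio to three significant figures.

1.76

Airmass: sec 71.0° = 3.0716.
τ(603 nm) = 0.0615 × (560/603)⁴ × 3.0716 = 0.0615 × 0.7438 × 3.0716 = 0.1405.
τ(403 nm) = 0.0615 × (560/403)⁴ × 3.0716 = 0.0615 × 3.7285 × 3.0716 = 0.7043.
T(603)/T(403) = exp(τ_B − τ_A) = exp(0.5638) = 1.7573.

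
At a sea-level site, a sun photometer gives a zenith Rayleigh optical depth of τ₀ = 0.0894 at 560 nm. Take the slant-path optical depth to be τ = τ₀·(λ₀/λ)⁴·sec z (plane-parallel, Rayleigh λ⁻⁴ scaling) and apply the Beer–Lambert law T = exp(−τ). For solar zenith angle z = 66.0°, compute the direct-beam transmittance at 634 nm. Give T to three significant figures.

0.875

sec 66.0° = 2.4586.
τ = 0.0894 × (560/634)⁴ × 2.4586 = 0.0894 × 0.6087 × 2.4586 = 0.1338.
T = exp(−0.1338) = 0.8748.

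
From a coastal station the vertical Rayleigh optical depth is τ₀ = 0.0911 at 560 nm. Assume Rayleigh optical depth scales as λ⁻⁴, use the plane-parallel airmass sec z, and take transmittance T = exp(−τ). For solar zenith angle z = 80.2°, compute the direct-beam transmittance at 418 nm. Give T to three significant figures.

sec 80.2° = 5.8751.
τ = 0.0911 × (560/418)⁴ × 5.8751 = 0.0911 × 3.2214 × 5.8751 = 1.7242.
T = exp(−1.7242) = 0.1783.

0.178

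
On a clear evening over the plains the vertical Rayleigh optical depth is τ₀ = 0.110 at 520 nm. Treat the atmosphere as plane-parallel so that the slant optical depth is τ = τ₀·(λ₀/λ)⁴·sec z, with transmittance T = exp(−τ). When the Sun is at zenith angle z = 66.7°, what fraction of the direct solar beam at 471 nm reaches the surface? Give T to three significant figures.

sec 66.7° = 2.5282.
τ = 0.110 × (520/471)⁴ × 2.5282 = 0.110 × 1.4857 × 2.5282 = 0.4132.
T = exp(−0.4132) = 0.6616.

0.662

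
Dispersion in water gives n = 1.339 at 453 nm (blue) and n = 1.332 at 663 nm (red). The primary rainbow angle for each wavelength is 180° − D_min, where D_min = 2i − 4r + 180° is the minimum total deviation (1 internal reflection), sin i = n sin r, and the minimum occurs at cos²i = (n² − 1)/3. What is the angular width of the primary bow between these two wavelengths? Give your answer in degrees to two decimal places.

1.01°

At 453 nm (n = 1.339): cos²i = 0.26431 → i = 59.062°, r = 39.834°, D_min = 138.786°, rainbow angle = 41.214°.
At 663 nm (n = 1.332): cos²i = 0.25807 → i = 59.469°, r = 40.290°, D_min = 137.776°, rainbow angle = 42.224°.
Angular width = |41.214° − 42.224°| = 1.010°.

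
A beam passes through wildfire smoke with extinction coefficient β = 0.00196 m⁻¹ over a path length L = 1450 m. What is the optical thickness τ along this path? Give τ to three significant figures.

2.84

τ = β·L = 0.00196 × 1450 = 2.8420.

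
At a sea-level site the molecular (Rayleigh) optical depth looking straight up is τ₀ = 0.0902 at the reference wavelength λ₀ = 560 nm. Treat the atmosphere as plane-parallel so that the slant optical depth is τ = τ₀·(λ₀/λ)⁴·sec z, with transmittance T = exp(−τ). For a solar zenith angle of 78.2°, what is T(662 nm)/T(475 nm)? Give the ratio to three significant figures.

1.87

Airmass: sec 78.2° = 4.8901.
τ(662 nm) = 0.0902 × (560/662)⁴ × 4.8901 = 0.0902 × 0.5121 × 4.8901 = 0.2259.
τ(475 nm) = 0.0902 × (560/475)⁴ × 4.8901 = 0.0902 × 1.9319 × 4.8901 = 0.8521.
T(662)/T(475) = exp(τ_B − τ_A) = exp(0.6263) = 1.8706.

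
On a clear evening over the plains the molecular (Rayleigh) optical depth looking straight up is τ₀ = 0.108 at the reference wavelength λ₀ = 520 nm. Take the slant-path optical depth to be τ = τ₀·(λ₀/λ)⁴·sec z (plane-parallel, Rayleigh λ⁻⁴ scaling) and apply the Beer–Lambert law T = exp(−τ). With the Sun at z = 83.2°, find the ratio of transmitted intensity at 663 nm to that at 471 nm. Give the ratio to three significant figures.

Airmass: sec 83.2° = 8.4457.
τ(663 nm) = 0.108 × (520/663)⁴ × 8.4457 = 0.108 × 0.3784 × 8.4457 = 0.3452.
τ(471 nm) = 0.108 × (520/471)⁴ × 8.4457 = 0.108 × 1.4857 × 8.4457 = 1.3551.
T(663)/T(471) = exp(τ_B − τ_A) = exp(1.0100) = 2.7456.

2.75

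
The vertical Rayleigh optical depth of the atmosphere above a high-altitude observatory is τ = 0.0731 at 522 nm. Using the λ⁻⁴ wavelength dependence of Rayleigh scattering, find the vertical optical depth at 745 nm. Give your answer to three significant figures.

τ(745 nm) = τ(522 nm) × (522/745)⁴ = 0.0731 × (0.7007)⁴ = 0.0731 × 0.2410 = 0.0176.

0.0176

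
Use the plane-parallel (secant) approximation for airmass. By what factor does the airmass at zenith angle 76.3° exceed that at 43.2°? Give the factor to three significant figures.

3.08

X(76.3°)/X(43.2°) = sec 76.3° / sec 43.2° = cos 43.2° / cos 76.3° = 0.7290/0.2368 = 3.0779.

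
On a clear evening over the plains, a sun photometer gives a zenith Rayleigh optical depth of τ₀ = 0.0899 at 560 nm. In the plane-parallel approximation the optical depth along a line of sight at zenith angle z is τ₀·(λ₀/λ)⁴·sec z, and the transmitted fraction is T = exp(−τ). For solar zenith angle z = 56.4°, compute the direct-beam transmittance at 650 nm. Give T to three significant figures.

0.914

sec 56.4° = 1.8070.
τ = 0.0899 × (560/650)⁴ × 1.8070 = 0.0899 × 0.5509 × 1.8070 = 0.0895.
T = exp(−0.0895) = 0.9144.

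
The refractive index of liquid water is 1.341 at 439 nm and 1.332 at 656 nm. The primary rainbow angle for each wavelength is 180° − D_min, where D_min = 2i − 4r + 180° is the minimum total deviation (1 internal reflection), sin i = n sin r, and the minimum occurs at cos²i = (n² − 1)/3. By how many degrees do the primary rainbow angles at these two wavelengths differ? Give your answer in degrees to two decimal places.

1.29°

At 439 nm (n = 1.341): cos²i = 0.26609 → i = 58.946°, r = 39.705°, D_min = 139.071°, rainbow angle = 40.929°.
At 656 nm (n = 1.332): cos²i = 0.25807 → i = 59.469°, r = 40.290°, D_min = 137.776°, rainbow angle = 42.224°.
Angular width = |40.929° − 42.224°| = 1.295°.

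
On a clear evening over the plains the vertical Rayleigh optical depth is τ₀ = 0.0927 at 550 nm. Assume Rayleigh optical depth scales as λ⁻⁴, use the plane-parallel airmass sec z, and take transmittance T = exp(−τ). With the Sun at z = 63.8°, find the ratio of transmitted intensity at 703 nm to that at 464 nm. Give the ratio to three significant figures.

1.40

Airmass: sec 63.8° = 2.2650.
τ(703 nm) = 0.0927 × (550/703)⁴ × 2.2650 = 0.0927 × 0.3747 × 2.2650 = 0.0787.
τ(464 nm) = 0.0927 × (550/464)⁴ × 2.2650 = 0.0927 × 1.9741 × 2.2650 = 0.4145.
T(703)/T(464) = exp(τ_B − τ_A) = exp(0.3358) = 1.3991.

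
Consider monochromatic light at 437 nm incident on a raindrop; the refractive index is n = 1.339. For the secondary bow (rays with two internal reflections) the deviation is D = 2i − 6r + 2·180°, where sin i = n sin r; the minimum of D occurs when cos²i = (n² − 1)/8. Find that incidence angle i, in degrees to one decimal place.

cos²i = (1.339² − 1)/8 = (1.79292 − 1)/8 = 0.09912.
cos i = 0.31483, so i = 71.650°.

71.6°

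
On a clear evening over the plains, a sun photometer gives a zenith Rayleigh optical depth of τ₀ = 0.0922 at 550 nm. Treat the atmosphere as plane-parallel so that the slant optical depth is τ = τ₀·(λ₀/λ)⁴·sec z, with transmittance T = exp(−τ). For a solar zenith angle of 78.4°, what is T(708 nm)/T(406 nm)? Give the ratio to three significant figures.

3.96

Airmass: sec 78.4° = 4.9732.
τ(708 nm) = 0.0922 × (550/708)⁴ × 4.9732 = 0.0922 × 0.3642 × 4.9732 = 0.1670.
τ(406 nm) = 0.0922 × (550/406)⁴ × 4.9732 = 0.0922 × 3.3678 × 4.9732 = 1.5442.
T(708)/T(406) = exp(τ_B − τ_A) = exp(1.3772) = 3.9640.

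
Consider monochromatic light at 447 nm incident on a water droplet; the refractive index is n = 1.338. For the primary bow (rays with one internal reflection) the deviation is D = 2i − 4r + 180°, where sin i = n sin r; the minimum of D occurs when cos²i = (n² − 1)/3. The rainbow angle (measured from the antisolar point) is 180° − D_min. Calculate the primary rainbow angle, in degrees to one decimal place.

41.4°

cos²i = (1.79024 − 1)/3 = 0.26341; i = arccos(0.51324) = 59.120°.
sin r = sin 59.120°/1.338 = 0.64144; r = 39.899°.
D_min = 2·59.120° − 4·39.899° + 180° = 138.643°.
Rainbow angle = 180° − D_min = 41.357°.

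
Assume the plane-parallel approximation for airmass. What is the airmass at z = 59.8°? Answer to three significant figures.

1.99

X = sec z = 1/cos 59.8° = 1/0.5030 = 1.9880.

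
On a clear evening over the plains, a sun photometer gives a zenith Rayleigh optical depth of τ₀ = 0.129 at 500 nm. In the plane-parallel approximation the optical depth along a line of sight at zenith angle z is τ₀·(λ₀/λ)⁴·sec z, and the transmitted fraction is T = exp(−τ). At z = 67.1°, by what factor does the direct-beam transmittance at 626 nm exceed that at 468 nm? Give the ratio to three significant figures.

Airmass: sec 67.1° = 2.5699.
τ(626 nm) = 0.129 × (500/626)⁴ × 2.5699 = 0.129 × 0.4070 × 2.5699 = 0.1349.
τ(468 nm) = 0.129 × (500/468)⁴ × 2.5699 = 0.129 × 1.3029 × 2.5699 = 0.4319.
T(626)/T(468) = exp(τ_B − τ_A) = exp(0.2970) = 1.3458.

1.35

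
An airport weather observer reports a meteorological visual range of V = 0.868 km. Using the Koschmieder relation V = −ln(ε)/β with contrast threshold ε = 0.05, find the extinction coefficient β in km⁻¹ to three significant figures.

3.45 km⁻¹

β = −ln(0.05) / V = 2.996 / 0.868 = 3.4513 km⁻¹.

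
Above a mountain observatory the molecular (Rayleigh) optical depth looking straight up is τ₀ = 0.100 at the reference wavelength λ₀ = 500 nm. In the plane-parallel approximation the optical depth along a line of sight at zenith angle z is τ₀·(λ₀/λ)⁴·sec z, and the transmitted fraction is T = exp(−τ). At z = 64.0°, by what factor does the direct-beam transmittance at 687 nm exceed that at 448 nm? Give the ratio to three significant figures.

1.34

Airmass: sec 64.0° = 2.2812.
τ(687 nm) = 0.100 × (500/687)⁴ × 2.2812 = 0.100 × 0.2806 × 2.2812 = 0.0640.
τ(448 nm) = 0.100 × (500/448)⁴ × 2.2812 = 0.100 × 1.5516 × 2.2812 = 0.3539.
T(687)/T(448) = exp(τ_B − τ_A) = exp(0.2899) = 1.3363.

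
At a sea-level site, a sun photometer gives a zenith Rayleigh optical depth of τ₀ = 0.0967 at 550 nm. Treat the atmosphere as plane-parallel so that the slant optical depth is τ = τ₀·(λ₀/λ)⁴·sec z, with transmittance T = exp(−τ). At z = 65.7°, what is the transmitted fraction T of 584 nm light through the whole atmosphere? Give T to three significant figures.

sec 65.7° = 2.4300.
τ = 0.0967 × (550/584)⁴ × 2.4300 = 0.0967 × 0.7867 × 2.4300 = 0.1849.
T = exp(−0.1849) = 0.8312.

0.831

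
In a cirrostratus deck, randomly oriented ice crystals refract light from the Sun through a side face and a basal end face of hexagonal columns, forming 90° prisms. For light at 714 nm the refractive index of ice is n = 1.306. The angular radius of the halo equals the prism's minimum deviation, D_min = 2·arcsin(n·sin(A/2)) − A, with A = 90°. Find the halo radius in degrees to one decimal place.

44.9°

n·sin(A/2) = 1.306 × sin 45° = 1.306 × 0.7071 = 0.9235.
D_min = 2·arcsin(0.9235) − 90° = 2 × 67.440° − 90° = 44.881°.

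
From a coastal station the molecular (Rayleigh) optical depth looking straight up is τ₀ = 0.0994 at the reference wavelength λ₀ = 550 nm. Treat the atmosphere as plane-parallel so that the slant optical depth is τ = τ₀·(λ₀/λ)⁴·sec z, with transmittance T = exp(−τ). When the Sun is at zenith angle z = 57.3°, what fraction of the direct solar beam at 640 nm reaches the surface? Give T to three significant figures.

sec 57.3° = 1.8510.
τ = 0.0994 × (550/640)⁴ × 1.8510 = 0.0994 × 0.5454 × 1.8510 = 0.1004.
T = exp(−0.1004) = 0.9045.

0.905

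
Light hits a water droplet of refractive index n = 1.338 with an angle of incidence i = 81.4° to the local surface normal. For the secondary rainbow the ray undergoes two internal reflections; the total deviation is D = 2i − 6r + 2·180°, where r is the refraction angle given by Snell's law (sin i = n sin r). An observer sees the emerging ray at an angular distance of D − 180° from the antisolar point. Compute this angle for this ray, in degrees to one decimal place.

sin r = sin 81.4° / 1.338 = 0.9888/1.338 = 0.7390; r = 47.64°.
D = 2·81.4° − 6·47.64° + 2·180° = 162.80° − 285.87° + 360° = 236.93°.
Angle from antisolar point = D − 180° = 56.93°.

56.9°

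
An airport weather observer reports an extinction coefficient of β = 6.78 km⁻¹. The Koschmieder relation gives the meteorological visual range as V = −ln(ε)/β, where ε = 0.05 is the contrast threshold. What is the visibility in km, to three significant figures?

V = −ln(0.05) / 6.78 = 2.996 / 6.78 = 0.4418 km.

0.442 km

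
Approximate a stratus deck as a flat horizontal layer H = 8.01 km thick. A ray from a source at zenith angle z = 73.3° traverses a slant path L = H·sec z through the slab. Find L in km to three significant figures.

sec z = 1/cos 73.3° = 3.4799.
L = 8.01 × 3.4799 = 27.874 km.

27.9 km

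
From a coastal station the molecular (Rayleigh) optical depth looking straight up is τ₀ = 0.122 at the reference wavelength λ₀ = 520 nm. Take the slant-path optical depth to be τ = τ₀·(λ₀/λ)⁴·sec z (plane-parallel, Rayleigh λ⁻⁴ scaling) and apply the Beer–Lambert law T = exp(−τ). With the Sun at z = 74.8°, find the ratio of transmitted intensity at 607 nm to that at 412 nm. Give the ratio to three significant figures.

2.53

Airmass: sec 74.8° = 3.8140.
τ(607 nm) = 0.122 × (520/607)⁴ × 3.8140 = 0.122 × 0.5386 × 3.8140 = 0.2506.
τ(412 nm) = 0.122 × (520/412)⁴ × 3.8140 = 0.122 × 2.5376 × 3.8140 = 1.1808.
T(607)/T(412) = exp(τ_B − τ_A) = exp(0.9302) = 2.5349.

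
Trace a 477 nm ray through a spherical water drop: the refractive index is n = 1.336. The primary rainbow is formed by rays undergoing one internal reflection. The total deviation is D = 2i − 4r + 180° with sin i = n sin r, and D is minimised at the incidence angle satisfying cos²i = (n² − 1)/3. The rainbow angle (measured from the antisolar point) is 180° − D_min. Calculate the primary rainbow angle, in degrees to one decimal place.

cos²i = (1.78490 − 1)/3 = 0.26163; i = arccos(0.51150) = 59.236°.
sin r = sin 59.236°/1.336 = 0.64318; r = 40.029°.
D_min = 2·59.236° − 4·40.029° + 180° = 138.356°.
Rainbow angle = 180° − D_min = 41.644°.

41.6°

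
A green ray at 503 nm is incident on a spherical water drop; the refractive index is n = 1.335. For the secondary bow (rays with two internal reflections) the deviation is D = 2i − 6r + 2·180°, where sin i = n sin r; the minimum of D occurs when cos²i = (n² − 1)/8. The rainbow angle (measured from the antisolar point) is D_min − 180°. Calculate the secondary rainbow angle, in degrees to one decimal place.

cos²i = (1.78222 − 1)/8 = 0.09778; i = arccos(0.31269) = 71.778°.
sin r = sin 71.778°/1.335 = 0.71150; r = 45.357°.
D_min = 2·71.778° − 6·45.357° + 360° = 231.414°.
Rainbow angle = D_min − 180° = 51.414°.

51.4°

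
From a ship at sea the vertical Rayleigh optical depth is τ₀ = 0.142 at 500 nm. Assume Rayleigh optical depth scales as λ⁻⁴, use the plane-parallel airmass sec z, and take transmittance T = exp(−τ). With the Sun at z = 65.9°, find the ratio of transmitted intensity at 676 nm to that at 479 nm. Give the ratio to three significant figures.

Airmass: sec 65.9° = 2.4490.
τ(676 nm) = 0.142 × (500/676)⁴ × 2.4490 = 0.142 × 0.2993 × 2.4490 = 0.1041.
τ(479 nm) = 0.142 × (500/479)⁴ × 2.4490 = 0.142 × 1.1872 × 2.4490 = 0.4129.
T(676)/T(479) = exp(τ_B − τ_A) = exp(0.3088) = 1.3618.

1.36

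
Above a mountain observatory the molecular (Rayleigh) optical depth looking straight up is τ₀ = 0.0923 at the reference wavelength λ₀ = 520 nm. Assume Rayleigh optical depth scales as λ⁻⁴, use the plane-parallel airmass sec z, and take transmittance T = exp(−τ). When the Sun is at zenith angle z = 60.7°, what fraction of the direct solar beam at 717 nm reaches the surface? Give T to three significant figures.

sec 60.7° = 2.0434.
τ = 0.0923 × (520/717)⁴ × 2.0434 = 0.0923 × 0.2767 × 2.0434 = 0.0522.
T = exp(−0.0522) = 0.9492.

0.949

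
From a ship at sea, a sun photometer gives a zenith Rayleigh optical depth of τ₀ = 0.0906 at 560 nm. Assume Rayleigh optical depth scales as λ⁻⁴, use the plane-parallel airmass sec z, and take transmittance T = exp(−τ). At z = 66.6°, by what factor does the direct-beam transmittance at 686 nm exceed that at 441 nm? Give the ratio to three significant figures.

Airmass: sec 66.6° = 2.5180.
τ(686 nm) = 0.0906 × (560/686)⁴ × 2.5180 = 0.0906 × 0.4441 × 2.5180 = 0.1013.
τ(441 nm) = 0.0906 × (560/441)⁴ × 2.5180 = 0.0906 × 2.6001 × 2.5180 = 0.5932.
T(686)/T(441) = exp(τ_B − τ_A) = exp(0.4919) = 1.6354.

1.64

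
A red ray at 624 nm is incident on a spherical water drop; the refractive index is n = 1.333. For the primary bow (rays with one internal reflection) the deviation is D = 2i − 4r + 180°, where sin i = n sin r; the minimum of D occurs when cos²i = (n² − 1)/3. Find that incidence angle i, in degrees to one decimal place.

cos²i = (1.333² − 1)/3 = (1.77689 − 1)/3 = 0.25896.
cos i = 0.50888, so i = 59.410°.

59.4°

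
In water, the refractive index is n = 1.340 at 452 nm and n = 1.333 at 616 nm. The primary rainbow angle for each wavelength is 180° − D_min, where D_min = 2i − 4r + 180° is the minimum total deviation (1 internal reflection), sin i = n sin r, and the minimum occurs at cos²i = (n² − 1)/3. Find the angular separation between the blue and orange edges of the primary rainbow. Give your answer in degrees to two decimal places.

At 452 nm (n = 1.340): cos²i = 0.26520 → i = 59.004°, r = 39.770°, D_min = 138.929°, rainbow angle = 41.071°.
At 616 nm (n = 1.333): cos²i = 0.25896 → i = 59.410°, r = 40.225°, D_min = 137.922°, rainbow angle = 42.078°.
Angular width = |41.071° − 42.078°| = 1.007°.

1.01°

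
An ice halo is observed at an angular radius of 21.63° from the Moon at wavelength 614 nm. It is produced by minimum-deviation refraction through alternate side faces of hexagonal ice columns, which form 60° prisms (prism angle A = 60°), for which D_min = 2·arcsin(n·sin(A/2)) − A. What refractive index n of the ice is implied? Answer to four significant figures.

1.307

Rearranging: n = sin((D_min + A)/2) / sin(A/2).
(D_min + A)/2 = (21.63° + 60°)/2 = 40.815°.
n = sin 40.815° / sin 30° = 0.6536 / 0.5000 = 1.3072.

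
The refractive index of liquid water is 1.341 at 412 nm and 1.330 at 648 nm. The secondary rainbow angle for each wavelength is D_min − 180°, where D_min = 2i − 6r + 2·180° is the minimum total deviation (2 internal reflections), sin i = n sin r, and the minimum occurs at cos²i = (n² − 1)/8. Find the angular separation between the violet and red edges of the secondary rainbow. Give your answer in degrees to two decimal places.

2.86°

At 412 nm (n = 1.341): cos²i = 0.09979 → i = 71.586°, r = 45.034°, D_min = 232.966°, rainbow angle = 52.966°.
At 648 nm (n = 1.330): cos²i = 0.09611 → i = 71.940°, r = 45.630°, D_min = 230.101°, rainbow angle = 50.101°.
Angular width = |52.966° − 50.101°| = 2.865°.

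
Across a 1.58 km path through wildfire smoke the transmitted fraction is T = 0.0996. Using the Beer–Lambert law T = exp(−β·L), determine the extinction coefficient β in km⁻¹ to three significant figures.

Beer–Lambert: T = exp(−βL) ⇒ β = −ln(T)/L = −ln(0.0996)/1.58 = 2.3066/1.58 = 1.46 km⁻¹.

1.46 km⁻¹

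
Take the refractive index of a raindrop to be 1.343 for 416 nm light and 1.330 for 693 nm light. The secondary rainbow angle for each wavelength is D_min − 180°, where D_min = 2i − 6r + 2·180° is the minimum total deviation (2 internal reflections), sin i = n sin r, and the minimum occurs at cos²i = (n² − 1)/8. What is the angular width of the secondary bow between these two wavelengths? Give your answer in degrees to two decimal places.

At 416 nm (n = 1.343): cos²i = 0.10046 → i = 71.522°, r = 44.928°, D_min = 233.478°, rainbow angle = 53.478°.
At 693 nm (n = 1.330): cos²i = 0.09611 → i = 71.940°, r = 45.630°, D_min = 230.101°, rainbow angle = 50.101°.
Angular width = |53.478° − 50.101°| = 3.377°.

3.38°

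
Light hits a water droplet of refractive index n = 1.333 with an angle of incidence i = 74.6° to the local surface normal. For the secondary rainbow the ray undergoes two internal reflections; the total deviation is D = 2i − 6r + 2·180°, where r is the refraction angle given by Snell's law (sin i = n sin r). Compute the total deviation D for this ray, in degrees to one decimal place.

231.3°

sin r = sin 74.6° / 1.333 = 0.9641/1.333 = 0.7233; r = 46.32°.
D = 2·74.6° − 6·46.32° + 2·180° = 149.20° − 277.94° + 360° = 231.26°.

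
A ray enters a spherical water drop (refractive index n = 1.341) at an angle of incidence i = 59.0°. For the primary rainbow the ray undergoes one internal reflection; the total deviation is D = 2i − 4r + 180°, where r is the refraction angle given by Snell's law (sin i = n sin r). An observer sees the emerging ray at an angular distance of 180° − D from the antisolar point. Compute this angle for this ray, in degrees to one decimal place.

40.9°

sin r = sin 59.0° / 1.341 = 0.8572/1.341 = 0.6392; r = 39.73°.
D = 2·59.0° − 4·39.73° + 180° = 118.00° − 158.93° + 180° = 139.07°.
Angle from antisolar point = 180° − D = 40.93°.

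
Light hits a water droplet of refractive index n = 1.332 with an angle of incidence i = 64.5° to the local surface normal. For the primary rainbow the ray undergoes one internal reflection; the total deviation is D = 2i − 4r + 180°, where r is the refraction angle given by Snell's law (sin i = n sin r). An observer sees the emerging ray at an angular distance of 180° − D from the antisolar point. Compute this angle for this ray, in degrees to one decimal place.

41.6°

sin r = sin 64.5° / 1.332 = 0.9026/1.332 = 0.6776; r = 42.66°.
D = 2·64.5° − 4·42.66° + 180° = 129.00° − 170.63° + 180° = 138.37°.
Angle from antisolar point = 180° − D = 41.63°.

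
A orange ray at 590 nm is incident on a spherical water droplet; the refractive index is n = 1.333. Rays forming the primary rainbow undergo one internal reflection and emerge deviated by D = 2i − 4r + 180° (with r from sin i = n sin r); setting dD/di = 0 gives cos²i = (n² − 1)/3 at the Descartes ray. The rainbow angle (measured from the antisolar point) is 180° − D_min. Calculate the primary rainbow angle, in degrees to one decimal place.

42.1°

cos²i = (1.77689 − 1)/3 = 0.25896; i = arccos(0.50888) = 59.410°.
sin r = sin 59.410°/1.333 = 0.64579; r = 40.225°.
D_min = 2·59.410° − 4·40.225° + 180° = 137.922°.
Rainbow angle = 180° − D_min = 42.078°.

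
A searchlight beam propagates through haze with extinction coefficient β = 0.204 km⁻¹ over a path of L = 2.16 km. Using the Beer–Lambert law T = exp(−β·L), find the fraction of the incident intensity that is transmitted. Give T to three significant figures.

0.644

τ = β·L = 0.204 × 2.16 = 0.4406.
T = exp(−0.4406) = 0.6436.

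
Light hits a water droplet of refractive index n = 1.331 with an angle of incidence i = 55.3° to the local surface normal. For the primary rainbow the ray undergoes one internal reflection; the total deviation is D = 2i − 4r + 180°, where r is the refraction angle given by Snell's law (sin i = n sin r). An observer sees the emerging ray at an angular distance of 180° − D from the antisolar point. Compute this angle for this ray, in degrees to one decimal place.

sin r = sin 55.3° / 1.331 = 0.8221/1.331 = 0.6177; r = 38.15°.
D = 2·55.3° − 4·38.15° + 180° = 110.60° − 152.59° + 180° = 138.01°.
Angle from antisolar point = 180° − D = 41.99°.

42.0°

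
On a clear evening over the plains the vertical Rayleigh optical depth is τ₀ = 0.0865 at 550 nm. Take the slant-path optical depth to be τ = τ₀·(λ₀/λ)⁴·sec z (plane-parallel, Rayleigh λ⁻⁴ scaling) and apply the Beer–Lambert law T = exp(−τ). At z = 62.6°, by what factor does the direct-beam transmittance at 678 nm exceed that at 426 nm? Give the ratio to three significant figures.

Airmass: sec 62.6° = 2.1730.
τ(678 nm) = 0.0865 × (550/678)⁴ × 2.1730 = 0.0865 × 0.4330 × 2.1730 = 0.0814.
τ(426 nm) = 0.0865 × (550/426)⁴ × 2.1730 = 0.0865 × 2.7785 × 2.1730 = 0.5223.
T(678)/T(426) = exp(τ_B − τ_A) = exp(0.4409) = 1.5540.

1.55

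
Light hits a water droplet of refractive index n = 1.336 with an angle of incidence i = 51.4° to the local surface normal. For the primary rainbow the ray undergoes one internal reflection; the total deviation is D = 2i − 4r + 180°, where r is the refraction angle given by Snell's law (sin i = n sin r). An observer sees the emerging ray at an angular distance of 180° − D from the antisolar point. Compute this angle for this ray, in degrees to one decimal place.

40.4°

sin r = sin 51.4° / 1.336 = 0.7815/1.336 = 0.5850; r = 35.80°.
D = 2·51.4° − 4·35.80° + 180° = 102.80° − 143.20° + 180° = 139.60°.
Angle from antisolar point = 180° − D = 40.40°.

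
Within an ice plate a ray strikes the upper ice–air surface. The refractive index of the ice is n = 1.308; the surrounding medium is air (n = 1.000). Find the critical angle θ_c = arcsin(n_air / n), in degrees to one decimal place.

sin θ_c = n_air / n = 1.000 / 1.308 = 0.7645.
θ_c = arcsin(0.7645) = 49.86°.

49.9°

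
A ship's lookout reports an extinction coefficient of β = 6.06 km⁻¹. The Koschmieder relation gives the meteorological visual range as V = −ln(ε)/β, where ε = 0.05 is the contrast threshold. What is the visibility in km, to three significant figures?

V = −ln(0.05) / 6.06 = 2.996 / 6.06 = 0.4943 km.

0.494 km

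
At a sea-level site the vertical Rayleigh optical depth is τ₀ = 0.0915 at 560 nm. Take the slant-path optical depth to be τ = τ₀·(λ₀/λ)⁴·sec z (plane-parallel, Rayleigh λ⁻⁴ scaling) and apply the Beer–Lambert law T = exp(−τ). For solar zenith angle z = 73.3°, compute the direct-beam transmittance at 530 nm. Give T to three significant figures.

0.672

sec 73.3° = 3.4799.
τ = 0.0915 × (560/530)⁴ × 3.4799 = 0.0915 × 1.2464 × 3.4799 = 0.3969.
T = exp(−0.3969) = 0.6724.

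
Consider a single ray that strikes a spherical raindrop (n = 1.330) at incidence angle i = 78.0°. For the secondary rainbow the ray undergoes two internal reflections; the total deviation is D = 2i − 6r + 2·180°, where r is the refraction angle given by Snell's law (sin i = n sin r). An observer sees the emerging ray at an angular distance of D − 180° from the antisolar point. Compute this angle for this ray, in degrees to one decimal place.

sin r = sin 78.0° / 1.330 = 0.9781/1.330 = 0.7354; r = 47.35°.
D = 2·78.0° − 6·47.35° + 2·180° = 156.00° − 284.07° + 360° = 231.93°.
Angle from antisolar point = D − 180° = 51.93°.

51.9°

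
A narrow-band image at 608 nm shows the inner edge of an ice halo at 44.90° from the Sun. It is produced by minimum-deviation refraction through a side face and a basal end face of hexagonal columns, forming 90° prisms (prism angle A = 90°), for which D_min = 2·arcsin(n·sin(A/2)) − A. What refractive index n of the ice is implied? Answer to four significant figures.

Rearranging: n = sin((D_min + A)/2) / sin(A/2).
(D_min + A)/2 = (44.90° + 90°)/2 = 67.450°.
n = sin 67.450° / sin 45° = 0.9235 / 0.7071 = 1.3061.

1.306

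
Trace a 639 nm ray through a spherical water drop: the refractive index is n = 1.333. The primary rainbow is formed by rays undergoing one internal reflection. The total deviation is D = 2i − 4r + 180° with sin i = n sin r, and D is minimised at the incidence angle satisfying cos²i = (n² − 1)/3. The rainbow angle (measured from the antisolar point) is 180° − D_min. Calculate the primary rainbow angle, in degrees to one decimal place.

42.1°

cos²i = (1.77689 − 1)/3 = 0.25896; i = arccos(0.50888) = 59.410°.
sin r = sin 59.410°/1.333 = 0.64579; r = 40.225°.
D_min = 2·59.410° − 4·40.225° + 180° = 137.922°.
Rainbow angle = 180° − D_min = 42.078°.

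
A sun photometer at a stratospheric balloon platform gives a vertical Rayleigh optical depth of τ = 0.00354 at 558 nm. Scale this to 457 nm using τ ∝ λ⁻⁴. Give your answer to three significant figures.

0.00787

τ(457 nm) = τ(558 nm) × (558/457)⁴ = 0.00354 × (1.2210)⁴ = 0.00354 × 2.2227 = 0.0079.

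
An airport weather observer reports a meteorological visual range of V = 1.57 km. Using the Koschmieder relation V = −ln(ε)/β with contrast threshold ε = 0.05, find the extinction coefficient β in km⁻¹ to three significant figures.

β = −ln(0.05) / V = 2.996 / 1.57 = 1.9081 km⁻¹.

1.91 km⁻¹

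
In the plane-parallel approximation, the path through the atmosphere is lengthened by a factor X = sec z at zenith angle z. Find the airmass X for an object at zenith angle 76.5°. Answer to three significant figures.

X = sec z = 1/cos 76.5° = 1/0.2334 = 4.2837.

4.28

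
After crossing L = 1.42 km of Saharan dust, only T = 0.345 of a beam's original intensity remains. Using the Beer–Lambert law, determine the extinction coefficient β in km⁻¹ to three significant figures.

0.749 km⁻¹

Beer–Lambert: T = exp(−βL) ⇒ β = −ln(T)/L = −ln(0.345)/1.42 = 1.0642/1.42 = 0.7494 km⁻¹.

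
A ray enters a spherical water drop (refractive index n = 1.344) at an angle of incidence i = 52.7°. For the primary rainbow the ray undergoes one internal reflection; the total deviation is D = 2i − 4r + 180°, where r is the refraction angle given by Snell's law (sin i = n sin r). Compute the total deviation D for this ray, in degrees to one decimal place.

sin r = sin 52.7° / 1.344 = 0.7955/1.344 = 0.5919; r = 36.29°.
D = 2·52.7° − 4·36.29° + 180° = 105.40° − 145.16° + 180° = 140.24°.

140.2°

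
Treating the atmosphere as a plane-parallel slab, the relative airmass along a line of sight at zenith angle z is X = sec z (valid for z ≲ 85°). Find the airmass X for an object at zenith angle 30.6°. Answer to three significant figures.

X = sec z = 1/cos 30.6° = 1/0.8607 = 1.1618.

1.16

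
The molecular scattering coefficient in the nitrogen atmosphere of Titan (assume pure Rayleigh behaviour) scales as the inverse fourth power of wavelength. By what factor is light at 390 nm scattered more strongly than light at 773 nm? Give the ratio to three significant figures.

Rayleigh scattering ∝ λ⁻⁴, so the ratio of coefficients is the inverse fourth power of the wavelength ratio.
σ(390)/σ(773) = (773/390)⁴ = (1.9821)⁴ = 15.43.

15.4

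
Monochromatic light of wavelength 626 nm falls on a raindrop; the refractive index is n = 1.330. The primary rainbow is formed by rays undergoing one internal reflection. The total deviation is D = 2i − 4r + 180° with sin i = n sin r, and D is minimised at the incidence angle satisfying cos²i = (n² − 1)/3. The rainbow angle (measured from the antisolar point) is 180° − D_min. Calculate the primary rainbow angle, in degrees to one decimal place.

42.5°

cos²i = (1.76890 − 1)/3 = 0.25630; i = arccos(0.50626) = 59.585°.
sin r = sin 59.585°/1.330 = 0.64841; r = 40.422°.
D_min = 2·59.585° − 4·40.422° + 180° = 137.484°.
Rainbow angle = 180° − D_min = 42.516°.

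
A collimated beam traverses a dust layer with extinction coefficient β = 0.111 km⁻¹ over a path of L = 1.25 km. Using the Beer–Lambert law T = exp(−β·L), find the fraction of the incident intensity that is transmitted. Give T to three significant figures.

τ = β·L = 0.111 × 1.25 = 0.1388.
T = exp(−0.1388) = 0.8704.

0.870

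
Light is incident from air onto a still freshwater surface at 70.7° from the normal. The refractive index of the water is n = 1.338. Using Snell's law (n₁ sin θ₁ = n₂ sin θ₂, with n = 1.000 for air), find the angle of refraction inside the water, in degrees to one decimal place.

Snell: sin θ_r = sin θ_i / n = sin 70.7° / 1.338 = 0.9438 / 1.338 = 0.7054.
θ_r = arcsin(0.7054) = 44.86°.

44.9°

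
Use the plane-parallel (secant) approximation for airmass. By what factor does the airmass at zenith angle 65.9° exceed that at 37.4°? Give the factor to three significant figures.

1.95

X(65.9°)/X(37.4°) = sec 65.9° / sec 37.4° = cos 37.4° / cos 65.9° = 0.7944/0.4083 = 1.9455.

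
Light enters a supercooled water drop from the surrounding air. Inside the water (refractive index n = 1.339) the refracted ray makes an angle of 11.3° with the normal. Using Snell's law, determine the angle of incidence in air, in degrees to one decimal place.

15.2°

Snell: sin θ_i = n · sin θ_r = 1.339 × sin 11.3° = 1.339 × 0.1959 = 0.2624.
θ_i = arcsin(0.2624) = 15.21°.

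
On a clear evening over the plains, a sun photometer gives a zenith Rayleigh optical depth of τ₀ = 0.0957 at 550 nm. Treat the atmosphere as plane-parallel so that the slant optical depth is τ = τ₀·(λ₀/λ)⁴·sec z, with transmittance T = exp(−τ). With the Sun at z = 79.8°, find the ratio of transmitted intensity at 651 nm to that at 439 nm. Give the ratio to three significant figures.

Airmass: sec 79.8° = 5.6470.
τ(651 nm) = 0.0957 × (550/651)⁴ × 5.6470 = 0.0957 × 0.5095 × 5.6470 = 0.2753.
τ(439 nm) = 0.0957 × (550/439)⁴ × 5.6470 = 0.0957 × 2.4637 × 5.6470 = 1.3314.
T(651)/T(439) = exp(τ_B − τ_A) = exp(1.0561) = 2.8752.

2.88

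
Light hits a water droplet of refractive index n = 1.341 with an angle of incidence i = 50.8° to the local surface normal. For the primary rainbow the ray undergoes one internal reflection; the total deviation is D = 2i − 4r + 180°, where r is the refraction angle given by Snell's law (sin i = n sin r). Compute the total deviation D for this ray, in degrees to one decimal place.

140.4°

sin r = sin 50.8° / 1.341 = 0.7749/1.341 = 0.5779; r = 35.30°.
D = 2·50.8° − 4·35.30° + 180° = 101.60° − 141.21° + 180° = 140.39°.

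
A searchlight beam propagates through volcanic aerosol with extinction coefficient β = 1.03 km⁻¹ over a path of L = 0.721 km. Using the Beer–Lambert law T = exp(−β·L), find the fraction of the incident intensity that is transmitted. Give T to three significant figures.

τ = β·L = 1.03 × 0.721 = 0.7426.
T = exp(−0.7426) = 0.4759.

0.476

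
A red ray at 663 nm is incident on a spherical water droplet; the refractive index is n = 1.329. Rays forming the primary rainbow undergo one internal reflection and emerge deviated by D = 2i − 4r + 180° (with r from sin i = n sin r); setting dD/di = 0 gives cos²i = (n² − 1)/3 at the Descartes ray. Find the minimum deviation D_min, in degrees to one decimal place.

cos²i = (1.76624 − 1)/3 = 0.25541; i = arccos(0.50538) = 59.643°.
sin r = sin 59.643°/1.329 = 0.64928; r = 40.487°.
D_min = 2·59.643° − 4·40.487° + 180° = 137.337°.

137.3°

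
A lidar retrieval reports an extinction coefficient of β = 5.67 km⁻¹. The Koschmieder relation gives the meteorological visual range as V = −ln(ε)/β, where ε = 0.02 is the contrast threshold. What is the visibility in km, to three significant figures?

V = −ln(0.02) / 5.67 = 3.912 / 5.67 = 0.6900 km.

0.690 km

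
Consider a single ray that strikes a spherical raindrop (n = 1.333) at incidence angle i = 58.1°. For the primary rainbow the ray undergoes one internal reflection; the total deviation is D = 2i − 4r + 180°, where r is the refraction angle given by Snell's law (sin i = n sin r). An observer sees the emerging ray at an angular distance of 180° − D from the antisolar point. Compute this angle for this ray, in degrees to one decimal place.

sin r = sin 58.1° / 1.333 = 0.8490/1.333 = 0.6369; r = 39.56°.
D = 2·58.1° − 4·39.56° + 180° = 116.20° − 158.24° + 180° = 137.96°.
Angle from antisolar point = 180° − D = 42.04°.

42.0°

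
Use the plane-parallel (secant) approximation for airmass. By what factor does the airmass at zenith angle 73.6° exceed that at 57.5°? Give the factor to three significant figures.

X(73.6°)/X(57.5°) = sec 73.6° / sec 57.5° = cos 57.5° / cos 73.6° = 0.5373/0.2823 = 1.9030.

1.90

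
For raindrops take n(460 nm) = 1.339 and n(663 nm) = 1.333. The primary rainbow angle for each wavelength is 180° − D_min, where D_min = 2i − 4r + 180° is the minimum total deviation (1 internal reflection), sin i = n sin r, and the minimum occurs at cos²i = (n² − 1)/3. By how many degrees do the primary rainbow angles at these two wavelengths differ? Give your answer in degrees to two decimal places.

0.86°

At 460 nm (n = 1.339): cos²i = 0.26431 → i = 59.062°, r = 39.834°, D_min = 138.786°, rainbow angle = 41.214°.
At 663 nm (n = 1.333): cos²i = 0.25896 → i = 59.410°, r = 40.225°, D_min = 137.922°, rainbow angle = 42.078°.
Angular width = |41.214° − 42.078°| = 0.865°.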